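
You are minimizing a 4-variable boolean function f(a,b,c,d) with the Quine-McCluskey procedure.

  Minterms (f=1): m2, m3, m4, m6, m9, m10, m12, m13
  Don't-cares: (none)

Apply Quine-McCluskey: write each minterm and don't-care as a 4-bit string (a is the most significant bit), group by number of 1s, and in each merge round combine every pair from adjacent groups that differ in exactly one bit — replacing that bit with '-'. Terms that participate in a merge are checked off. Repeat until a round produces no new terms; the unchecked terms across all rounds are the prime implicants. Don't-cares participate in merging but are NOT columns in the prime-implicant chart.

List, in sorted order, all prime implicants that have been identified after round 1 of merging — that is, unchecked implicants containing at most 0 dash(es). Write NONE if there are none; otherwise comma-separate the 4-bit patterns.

size-2^0 implicants → 0010(✓)  0011(✓)  0100(✓)  0110(✓)  1001(✓)  1010(✓)  1100(✓)  1101(✓)
size-2^1 implicants → -010  -100  0-10  001-  01-0  1-01  110-
Unchecked terms (primes): -010, -100, 0-10, 001-, 01-0, 1-01, 110-

NONE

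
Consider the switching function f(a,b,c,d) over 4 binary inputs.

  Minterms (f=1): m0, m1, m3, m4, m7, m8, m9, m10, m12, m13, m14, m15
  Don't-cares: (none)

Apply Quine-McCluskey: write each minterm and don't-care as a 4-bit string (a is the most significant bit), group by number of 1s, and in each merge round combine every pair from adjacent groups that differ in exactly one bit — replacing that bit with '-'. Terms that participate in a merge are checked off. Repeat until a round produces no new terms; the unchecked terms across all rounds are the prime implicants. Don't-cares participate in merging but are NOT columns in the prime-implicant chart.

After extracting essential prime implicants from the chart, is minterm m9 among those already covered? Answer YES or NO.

size-2^0 implicants → 0000(✓)  0001(✓)  0011(✓)  0100(✓)  0111(✓)  1000(✓)  1001(✓)  1010(✓)  1100(✓)  1101(✓)  1110(✓)  1111(✓)
size-2^1 implicants → -000(✓)  -001(✓)  -100(✓)  -111  0-00(✓)  0-11  00-1  000-(✓)  1-00(✓)  1-01(✓)  1-10(✓)  10-0(✓)  100-(✓)  11-0(✓)  11-1(✓)  110-(✓)  111-(✓)
size-2^2 implicants → --00  -00-  1--0  1-0-  11--
Unchecked terms (primes): --00, -00-, -111, 0-11, 00-1, 1--0, 1-0-, 11--
Minterm coverage:
  m0 ⊆ --00,-00-
  m1 ⊆ -00-,00-1
  m3 ⊆ 0-11,00-1
  m4 ⊆ --00 [E]
  m7 ⊆ -111,0-11
  m8 ⊆ --00,-00-,1--0,1-0-
  m9 ⊆ -00-,1-0-
  m10 ⊆ 1--0 [E]
  m12 ⊆ --00,1--0,1-0-,11--
  m13 ⊆ 1-0-,11--
  m14 ⊆ 1--0,11--
  m15 ⊆ -111,11--
E = {--00, 1--0}

NO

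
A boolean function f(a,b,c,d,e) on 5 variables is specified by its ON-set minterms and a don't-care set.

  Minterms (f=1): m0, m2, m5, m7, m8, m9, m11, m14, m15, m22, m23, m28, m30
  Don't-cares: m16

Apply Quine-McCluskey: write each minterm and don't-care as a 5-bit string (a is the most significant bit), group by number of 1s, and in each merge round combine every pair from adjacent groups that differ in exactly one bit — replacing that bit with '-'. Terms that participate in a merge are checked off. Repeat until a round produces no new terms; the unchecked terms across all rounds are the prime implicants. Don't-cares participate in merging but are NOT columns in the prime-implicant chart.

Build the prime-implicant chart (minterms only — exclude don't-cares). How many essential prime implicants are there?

Round 0: 00000✓ 00010✓ 00101✓ 00111✓ 01000✓ 01001✓ 01011✓ 01110✓ 01111✓ 10000✓ 10110✓ 10111✓ 11100✓ 11110✓
Round 1: -0000 -0111 -1110 0-000 0-111 000-0 001-1 01-11 010-1 0100- 0111- 1-110 1011- 111-0
PIs = {-0000, -0111, -1110, 0-000, 0-111, 000-0, 001-1, 01-11, 010-1, 0100-, 0111-, 1-110, 1011-, 111-0}
Coverage chart:
  m0: -0000,0-000,000-0
  m2: 000-0 ←essential
  m5: 001-1 ←essential
  m7: -0111,0-111,001-1
  m8: 0-000,0100-
  m9: 010-1,0100-
  m11: 01-11,010-1
  m14: -1110,0111-
  m15: 0-111,01-11,0111-
  m22: 1-110,1011-
  m23: -0111,1011-
  m28: 111-0 ←essential
  m30: -1110,1-110,111-0
Essential: 000-0, 001-1, 111-0

3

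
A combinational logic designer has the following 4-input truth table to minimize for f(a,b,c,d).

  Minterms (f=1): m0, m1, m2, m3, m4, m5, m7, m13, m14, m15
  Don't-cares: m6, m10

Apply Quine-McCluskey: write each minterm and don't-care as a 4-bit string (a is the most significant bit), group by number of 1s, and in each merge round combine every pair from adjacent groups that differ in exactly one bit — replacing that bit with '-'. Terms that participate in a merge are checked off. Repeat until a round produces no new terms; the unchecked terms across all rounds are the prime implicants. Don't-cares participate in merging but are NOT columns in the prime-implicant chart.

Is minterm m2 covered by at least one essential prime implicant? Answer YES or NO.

YES

Round 0: 0000✓ 0001✓ 0010✓ 0011✓ 0100✓ 0101✓ 0110✓ 0111✓ 1010✓ 1101✓ 1110✓ 1111✓
Round 1: -010✓ -101✓ -110✓ -111✓ 0-00✓ 0-01✓ 0-10✓ 0-11✓ 00-0✓ 00-1✓ 000-✓ 001-✓ 01-0✓ 01-1✓ 010-✓ 011-✓ 1-10✓ 11-1✓ 111-✓
Round 2: --10 -1-1 -11- 0--0✓ 0--1✓ 0-0-✓ 0-1-✓ 00--✓ 01--✓
Round 3: 0---
PIs = {--10, -1-1, -11-, 0---}
Coverage chart:
  m0: 0--- ←essential
  m1: 0--- ←essential
  m2: --10,0---
  m3: 0--- ←essential
  m4: 0--- ←essential
  m5: -1-1,0---
  m7: -1-1,-11-,0---
  m13: -1-1 ←essential
  m14: --10,-11-
  m15: -1-1,-11-
Essential: -1-1, 0---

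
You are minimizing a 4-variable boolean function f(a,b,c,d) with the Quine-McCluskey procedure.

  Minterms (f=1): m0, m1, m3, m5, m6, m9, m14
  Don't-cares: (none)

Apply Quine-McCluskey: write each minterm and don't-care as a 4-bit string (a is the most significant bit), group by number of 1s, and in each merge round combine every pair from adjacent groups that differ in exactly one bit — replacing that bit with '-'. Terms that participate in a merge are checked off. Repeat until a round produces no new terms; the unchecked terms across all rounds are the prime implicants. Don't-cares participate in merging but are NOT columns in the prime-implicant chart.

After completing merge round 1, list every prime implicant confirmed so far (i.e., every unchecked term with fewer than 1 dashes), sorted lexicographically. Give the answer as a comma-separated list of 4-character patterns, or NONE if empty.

size-2^0 implicants → 0000(✓)  0001(✓)  0011(✓)  0101(✓)  0110(✓)  1001(✓)  1110(✓)
size-2^1 implicants → -001  -110  0-01  00-1  000-
Unchecked terms (primes): -001, -110, 0-01, 00-1, 000-

NONE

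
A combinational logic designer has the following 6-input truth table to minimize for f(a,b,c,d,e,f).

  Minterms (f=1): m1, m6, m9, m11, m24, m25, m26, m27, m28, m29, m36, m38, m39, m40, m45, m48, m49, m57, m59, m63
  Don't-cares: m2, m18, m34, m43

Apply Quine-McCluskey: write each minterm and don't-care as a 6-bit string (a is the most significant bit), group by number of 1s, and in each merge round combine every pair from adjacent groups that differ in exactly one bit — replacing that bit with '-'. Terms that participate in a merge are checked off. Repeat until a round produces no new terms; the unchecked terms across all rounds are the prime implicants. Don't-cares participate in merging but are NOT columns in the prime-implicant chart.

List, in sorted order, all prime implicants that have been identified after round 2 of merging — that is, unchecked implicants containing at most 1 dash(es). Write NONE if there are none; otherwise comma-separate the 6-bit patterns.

0-0010, 00-001, 01-010, 1001-0, 10011-, 101000, 101101, 11-001, 11000-, 111-11

size-2^0 implicants → 000001(✓)  000010(✓)  000110(✓)  001001(✓)  001011(✓)  010010(✓)  011000(✓)  011001(✓)  011010(✓)  011011(✓)  011100(✓)  011101(✓)  100010(✓)  100100(✓)  100110(✓)  100111(✓)  101000  101011(✓)  101101  110000(✓)  110001(✓)  111001(✓)  111011(✓)  111111(✓)
size-2^1 implicants → -00010(✓)  -00110(✓)  -01011(✓)  -11001(✓)  -11011(✓)  0-0010  0-1001(✓)  0-1011(✓)  00-001  000-10(✓)  0010-1(✓)  01-010  011-00(✓)  011-01(✓)  0110-0(✓)  0110-1(✓)  01100-(✓)  01101-(✓)  01110-(✓)  1-1011(✓)  100-10(✓)  1001-0  10011-  11-001  11000-  111-11  1110-1(✓)
size-2^2 implicants → --1011  -00-10  -110-1  0-10-1  011-0-  0110--
Unchecked terms (primes): --1011, -00-10, -110-1, 0-0010, 0-10-1, 00-001, 01-010, 011-0-, 0110--, 1001-0, 10011-, 101000, 101101, 11-001, 11000-, 111-11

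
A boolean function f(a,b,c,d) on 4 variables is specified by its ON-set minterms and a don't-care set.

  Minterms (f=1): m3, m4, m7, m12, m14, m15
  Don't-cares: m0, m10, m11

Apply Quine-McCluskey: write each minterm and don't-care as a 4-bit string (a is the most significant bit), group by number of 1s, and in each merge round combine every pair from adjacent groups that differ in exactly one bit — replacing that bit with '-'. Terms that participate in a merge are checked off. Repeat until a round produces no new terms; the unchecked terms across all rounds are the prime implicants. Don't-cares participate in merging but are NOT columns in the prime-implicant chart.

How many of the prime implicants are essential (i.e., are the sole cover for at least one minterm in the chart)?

[col 0] 0000*, 0011*, 0100*, 0111*, 1010*, 1011*, 1100*, 1110*, 1111*
[col 1] -011*, -100, -111*, 0-00, 0-11*, 1-10*, 1-11*, 101-*, 11-0, 111-*
[col 2] --11, 1-1-
Prime implicants: --11, -100, 0-00, 1-1-, 11-0
PI chart (minterm → PIs covering it):
  3 | --11  (sole → essential)
  4 | -100,0-00
  7 | --11  (sole → essential)
  12 | -100,11-0
  14 | 1-1-,11-0
  15 | --11,1-1-
Essential prime implicants: --11

1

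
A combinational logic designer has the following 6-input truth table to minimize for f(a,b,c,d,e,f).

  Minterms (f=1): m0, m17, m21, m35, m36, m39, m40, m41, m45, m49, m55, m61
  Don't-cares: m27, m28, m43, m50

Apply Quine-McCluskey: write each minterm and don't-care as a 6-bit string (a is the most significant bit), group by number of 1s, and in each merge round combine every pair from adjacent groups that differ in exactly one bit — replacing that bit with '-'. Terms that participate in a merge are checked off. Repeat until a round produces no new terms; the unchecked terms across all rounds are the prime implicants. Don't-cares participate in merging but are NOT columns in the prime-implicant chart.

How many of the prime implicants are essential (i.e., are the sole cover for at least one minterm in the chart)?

[col 0] 000000, 010001*, 010101*, 011011, 011100, 100011*, 100100, 100111*, 101000*, 101001*, 101011*, 101101*, 110001*, 110010, 110111*, 111101*
[col 1] -10001, 010-01, 1-0111, 1-1101, 10-011, 100-11, 101-01, 1010-1, 10100-
Prime implicants: -10001, 000000, 010-01, 011011, 011100, 1-0111, 1-1101, 10-011, 100-11, 100100, 101-01, 1010-1, 10100-, 110010
PI chart (minterm → PIs covering it):
  0 | 000000  (sole → essential)
  17 | -10001,010-01
  21 | 010-01  (sole → essential)
  35 | 10-011,100-11
  36 | 100100  (sole → essential)
  39 | 1-0111,100-11
  40 | 10100-  (sole → essential)
  41 | 101-01,1010-1,10100-
  45 | 1-1101,101-01
  49 | -10001  (sole → essential)
  55 | 1-0111  (sole → essential)
  61 | 1-1101  (sole → essential)
Essential prime implicants: -10001, 000000, 010-01, 1-0111, 1-1101, 100100, 10100-

7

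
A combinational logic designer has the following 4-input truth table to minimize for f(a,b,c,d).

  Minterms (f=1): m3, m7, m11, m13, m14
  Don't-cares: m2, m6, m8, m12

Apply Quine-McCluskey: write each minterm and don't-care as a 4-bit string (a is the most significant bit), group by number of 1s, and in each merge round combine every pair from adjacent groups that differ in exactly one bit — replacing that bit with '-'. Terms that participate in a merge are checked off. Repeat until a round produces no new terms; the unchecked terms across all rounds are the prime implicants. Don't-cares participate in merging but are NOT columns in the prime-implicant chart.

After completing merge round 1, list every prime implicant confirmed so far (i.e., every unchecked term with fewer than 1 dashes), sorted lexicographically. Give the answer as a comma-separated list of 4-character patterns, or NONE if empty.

NONE

Round 0: 0010✓ 0011✓ 0110✓ 0111✓ 1000✓ 1011✓ 1100✓ 1101✓ 1110✓
Round 1: -011 -110 0-10✓ 0-11✓ 001-✓ 011-✓ 1-00 11-0 110-
Round 2: 0-1-
PIs = {-011, -110, 0-1-, 1-00, 11-0, 110-}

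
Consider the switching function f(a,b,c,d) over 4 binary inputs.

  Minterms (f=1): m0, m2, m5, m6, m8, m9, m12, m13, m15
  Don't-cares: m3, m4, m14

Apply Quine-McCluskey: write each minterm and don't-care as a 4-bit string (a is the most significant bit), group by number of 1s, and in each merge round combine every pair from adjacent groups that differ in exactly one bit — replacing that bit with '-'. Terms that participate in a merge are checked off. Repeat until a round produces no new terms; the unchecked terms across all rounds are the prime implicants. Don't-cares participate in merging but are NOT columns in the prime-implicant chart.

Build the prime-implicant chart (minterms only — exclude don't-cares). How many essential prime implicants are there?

3

Round 0: 0000✓ 0010✓ 0011✓ 0100✓ 0101✓ 0110✓ 1000✓ 1001✓ 1100✓ 1101✓ 1110✓ 1111✓
Round 1: -000✓ -100✓ -101✓ -110✓ 0-00✓ 0-10✓ 00-0✓ 001- 01-0✓ 010-✓ 1-00✓ 1-01✓ 100-✓ 11-0✓ 11-1✓ 110-✓ 111-✓
Round 2: --00 -1-0 -10- 0--0 1-0- 11--
PIs = {--00, -1-0, -10-, 0--0, 001-, 1-0-, 11--}
Coverage chart:
  m0: --00,0--0
  m2: 0--0,001-
  m5: -10- ←essential
  m6: -1-0,0--0
  m8: --00,1-0-
  m9: 1-0- ←essential
  m12: --00,-1-0,-10-,1-0-,11--
  m13: -10-,1-0-,11--
  m15: 11-- ←essential
Essential: -10-, 1-0-, 11--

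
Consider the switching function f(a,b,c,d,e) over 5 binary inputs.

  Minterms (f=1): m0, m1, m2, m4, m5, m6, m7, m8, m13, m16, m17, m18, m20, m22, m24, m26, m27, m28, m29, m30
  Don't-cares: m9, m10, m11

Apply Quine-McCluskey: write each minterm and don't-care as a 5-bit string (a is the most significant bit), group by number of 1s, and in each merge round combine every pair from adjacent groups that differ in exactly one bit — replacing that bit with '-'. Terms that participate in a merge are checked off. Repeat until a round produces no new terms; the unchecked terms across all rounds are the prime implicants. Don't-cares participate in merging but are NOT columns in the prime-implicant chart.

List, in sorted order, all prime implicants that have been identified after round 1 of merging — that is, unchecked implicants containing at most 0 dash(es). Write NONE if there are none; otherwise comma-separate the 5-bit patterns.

[col 0] 00000*, 00001*, 00010*, 00100*, 00101*, 00110*, 00111*, 01000*, 01001*, 01010*, 01011*, 01101*, 10000*, 10001*, 10010*, 10100*, 10110*, 11000*, 11010*, 11011*, 11100*, 11101*, 11110*
[col 1] -0000*, -0001*, -0010*, -0100*, -0110*, -1000*, -1010*, -1011*, -1101, 0-000*, 0-001*, 0-010*, 0-101*, 00-00*, 00-01*, 00-10*, 000-0*, 0000-*, 001-0*, 001-1*, 0010-*, 0011-*, 01-01*, 010-0*, 010-1*, 0100-*, 0101-*, 1-000*, 1-010*, 1-100*, 1-110*, 10-00*, 10-10*, 100-0*, 1000-*, 101-0*, 11-00*, 11-10*, 110-0*, 1101-*, 111-0*, 1110-
[col 2] --000*, --010*, -0-00*, -0-10*, -00-0*, -000-, -01-0*, -10-0*, -101-, 0--01, 0-0-0*, 0-00-, 00--0*, 00-0-, 001--, 010--, 1--00*, 1--10*, 1-0-0*, 1-1-0*, 10--0*, 11--0*
[col 3] --0-0, -0--0, 1---0
Prime implicants: --0-0, -0--0, -000-, -101-, -1101, 0--01, 0-00-, 00-0-, 001--, 010--, 1---0, 1110-

NONE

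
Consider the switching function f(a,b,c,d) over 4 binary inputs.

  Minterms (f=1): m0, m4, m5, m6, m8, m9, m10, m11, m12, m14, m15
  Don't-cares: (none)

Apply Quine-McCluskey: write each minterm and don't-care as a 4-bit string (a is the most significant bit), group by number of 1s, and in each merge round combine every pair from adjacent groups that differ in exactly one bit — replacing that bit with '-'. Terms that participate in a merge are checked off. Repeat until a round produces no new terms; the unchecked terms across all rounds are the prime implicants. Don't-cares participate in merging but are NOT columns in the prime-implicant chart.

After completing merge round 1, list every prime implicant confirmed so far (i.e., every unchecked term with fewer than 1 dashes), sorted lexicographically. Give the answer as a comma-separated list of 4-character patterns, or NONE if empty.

size-2^0 implicants → 0000(✓)  0100(✓)  0101(✓)  0110(✓)  1000(✓)  1001(✓)  1010(✓)  1011(✓)  1100(✓)  1110(✓)  1111(✓)
size-2^1 implicants → -000(✓)  -100(✓)  -110(✓)  0-00(✓)  01-0(✓)  010-  1-00(✓)  1-10(✓)  1-11(✓)  10-0(✓)  10-1(✓)  100-(✓)  101-(✓)  11-0(✓)  111-(✓)
size-2^2 implicants → --00  -1-0  1--0  1-1-  10--
Unchecked terms (primes): --00, -1-0, 010-, 1--0, 1-1-, 10--

NONE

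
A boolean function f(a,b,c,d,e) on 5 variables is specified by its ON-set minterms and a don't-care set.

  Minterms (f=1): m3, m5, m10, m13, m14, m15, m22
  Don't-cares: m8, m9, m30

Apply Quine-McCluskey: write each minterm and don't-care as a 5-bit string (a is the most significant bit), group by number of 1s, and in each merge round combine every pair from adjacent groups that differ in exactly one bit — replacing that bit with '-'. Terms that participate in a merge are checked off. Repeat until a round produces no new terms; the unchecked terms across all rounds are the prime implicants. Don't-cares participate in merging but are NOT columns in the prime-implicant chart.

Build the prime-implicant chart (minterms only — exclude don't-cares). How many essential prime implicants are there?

Round 0: 00011 00101✓ 01000✓ 01001✓ 01010✓ 01101✓ 01110✓ 01111✓ 10110✓ 11110✓
Round 1: -1110 0-101 01-01 01-10 010-0 0100- 011-1 0111- 1-110
PIs = {-1110, 0-101, 00011, 01-01, 01-10, 010-0, 0100-, 011-1, 0111-, 1-110}
Coverage chart:
  m3: 00011 ←essential
  m5: 0-101 ←essential
  m10: 01-10,010-0
  m13: 0-101,01-01,011-1
  m14: -1110,01-10,0111-
  m15: 011-1,0111-
  m22: 1-110 ←essential
Essential: 0-101, 00011, 1-110

3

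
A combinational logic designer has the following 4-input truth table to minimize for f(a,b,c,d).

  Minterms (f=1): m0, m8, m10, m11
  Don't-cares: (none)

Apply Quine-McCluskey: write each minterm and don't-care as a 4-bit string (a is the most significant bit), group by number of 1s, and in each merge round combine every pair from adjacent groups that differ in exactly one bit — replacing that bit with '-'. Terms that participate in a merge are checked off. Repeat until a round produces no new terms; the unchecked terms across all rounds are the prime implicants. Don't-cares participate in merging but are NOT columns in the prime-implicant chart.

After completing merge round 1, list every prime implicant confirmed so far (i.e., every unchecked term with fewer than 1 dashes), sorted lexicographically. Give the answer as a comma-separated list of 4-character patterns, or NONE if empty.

size-2^0 implicants → 0000(✓)  1000(✓)  1010(✓)  1011(✓)
size-2^1 implicants → -000  10-0  101-
Unchecked terms (primes): -000, 10-0, 101-

NONE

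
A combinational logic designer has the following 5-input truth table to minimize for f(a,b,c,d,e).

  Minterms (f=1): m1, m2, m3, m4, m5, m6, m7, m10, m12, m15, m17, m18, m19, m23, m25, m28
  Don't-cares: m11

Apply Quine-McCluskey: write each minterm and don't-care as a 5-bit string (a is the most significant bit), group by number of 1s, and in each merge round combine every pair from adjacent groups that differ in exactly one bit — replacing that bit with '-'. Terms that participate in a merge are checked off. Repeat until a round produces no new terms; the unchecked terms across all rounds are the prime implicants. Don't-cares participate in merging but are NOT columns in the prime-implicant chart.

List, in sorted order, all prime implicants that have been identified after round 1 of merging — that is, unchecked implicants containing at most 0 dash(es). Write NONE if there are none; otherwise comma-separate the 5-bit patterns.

NONE

Round 0: 00001✓ 00010✓ 00011✓ 00100✓ 00101✓ 00110✓ 00111✓ 01010✓ 01011✓ 01100✓ 01111✓ 10001✓ 10010✓ 10011✓ 10111✓ 11001✓ 11100✓
Round 1: -0001✓ -0010✓ -0011✓ -0111✓ -1100 0-010✓ 0-011✓ 0-100 0-111✓ 00-01✓ 00-10✓ 00-11✓ 000-1✓ 0001-✓ 001-0✓ 001-1✓ 0010-✓ 0011-✓ 01-11✓ 0101-✓ 1-001 10-11✓ 100-1✓ 1001-✓
Round 2: -0-11 -00-1 -001- 0--11 0-01- 00--1 00-1- 001--
PIs = {-0-11, -00-1, -001-, -1100, 0--11, 0-01-, 0-100, 00--1, 00-1-, 001--, 1-001}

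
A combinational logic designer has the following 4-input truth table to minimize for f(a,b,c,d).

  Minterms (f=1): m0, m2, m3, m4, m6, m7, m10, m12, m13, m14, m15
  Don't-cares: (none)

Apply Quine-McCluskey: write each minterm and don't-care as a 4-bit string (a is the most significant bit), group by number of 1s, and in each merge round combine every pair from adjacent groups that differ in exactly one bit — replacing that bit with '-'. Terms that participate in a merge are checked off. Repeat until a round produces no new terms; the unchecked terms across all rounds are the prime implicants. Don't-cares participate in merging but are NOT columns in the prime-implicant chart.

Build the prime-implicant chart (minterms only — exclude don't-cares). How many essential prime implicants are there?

Round 0: 0000✓ 0010✓ 0011✓ 0100✓ 0110✓ 0111✓ 1010✓ 1100✓ 1101✓ 1110✓ 1111✓
Round 1: -010✓ -100✓ -110✓ -111✓ 0-00✓ 0-10✓ 0-11✓ 00-0✓ 001-✓ 01-0✓ 011-✓ 1-10✓ 11-0✓ 11-1✓ 110-✓ 111-✓
Round 2: --10 -1-0 -11- 0--0 0-1- 11--
PIs = {--10, -1-0, -11-, 0--0, 0-1-, 11--}
Coverage chart:
  m0: 0--0 ←essential
  m2: --10,0--0,0-1-
  m3: 0-1- ←essential
  m4: -1-0,0--0
  m6: --10,-1-0,-11-,0--0,0-1-
  m7: -11-,0-1-
  m10: --10 ←essential
  m12: -1-0,11--
  m13: 11-- ←essential
  m14: --10,-1-0,-11-,11--
  m15: -11-,11--
Essential: --10, 0--0, 0-1-, 11--

4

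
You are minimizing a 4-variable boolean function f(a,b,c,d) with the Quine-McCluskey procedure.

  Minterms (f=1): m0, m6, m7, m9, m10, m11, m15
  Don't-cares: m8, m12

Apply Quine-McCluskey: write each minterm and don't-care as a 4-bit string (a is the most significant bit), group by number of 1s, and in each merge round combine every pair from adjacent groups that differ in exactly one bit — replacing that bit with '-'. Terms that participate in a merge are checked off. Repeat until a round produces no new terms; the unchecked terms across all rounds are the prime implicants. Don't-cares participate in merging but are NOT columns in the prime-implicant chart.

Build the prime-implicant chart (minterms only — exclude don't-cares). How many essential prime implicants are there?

3

Round 0: 0000✓ 0110✓ 0111✓ 1000✓ 1001✓ 1010✓ 1011✓ 1100✓ 1111✓
Round 1: -000 -111 011- 1-00 1-11 10-0✓ 10-1✓ 100-✓ 101-✓
Round 2: 10--
PIs = {-000, -111, 011-, 1-00, 1-11, 10--}
Coverage chart:
  m0: -000 ←essential
  m6: 011- ←essential
  m7: -111,011-
  m9: 10-- ←essential
  m10: 10-- ←essential
  m11: 1-11,10--
  m15: -111,1-11
Essential: -000, 011-, 10--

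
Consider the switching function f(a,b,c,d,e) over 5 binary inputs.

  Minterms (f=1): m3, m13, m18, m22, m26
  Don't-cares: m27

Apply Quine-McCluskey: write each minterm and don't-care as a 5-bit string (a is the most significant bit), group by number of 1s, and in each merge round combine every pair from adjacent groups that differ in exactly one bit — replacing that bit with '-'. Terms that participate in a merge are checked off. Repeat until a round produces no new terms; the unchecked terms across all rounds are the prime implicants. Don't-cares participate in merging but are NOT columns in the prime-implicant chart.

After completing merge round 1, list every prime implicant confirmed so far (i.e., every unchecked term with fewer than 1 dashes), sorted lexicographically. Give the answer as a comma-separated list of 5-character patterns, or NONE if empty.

size-2^0 implicants → 00011  01101  10010(✓)  10110(✓)  11010(✓)  11011(✓)
size-2^1 implicants → 1-010  10-10  1101-
Unchecked terms (primes): 00011, 01101, 1-010, 10-10, 1101-

00011, 01101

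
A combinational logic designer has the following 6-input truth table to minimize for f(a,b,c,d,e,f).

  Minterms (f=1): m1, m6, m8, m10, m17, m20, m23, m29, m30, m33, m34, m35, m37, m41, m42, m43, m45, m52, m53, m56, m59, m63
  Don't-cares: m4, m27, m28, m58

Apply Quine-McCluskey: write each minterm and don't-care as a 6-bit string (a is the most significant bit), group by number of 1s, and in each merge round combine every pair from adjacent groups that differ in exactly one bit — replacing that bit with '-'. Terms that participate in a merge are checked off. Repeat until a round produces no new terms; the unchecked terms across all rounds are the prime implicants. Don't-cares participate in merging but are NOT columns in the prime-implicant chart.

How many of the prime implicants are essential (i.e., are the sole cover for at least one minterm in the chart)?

10

[col 0] 000001*, 000100*, 000110*, 001000*, 001010*, 010001*, 010100*, 010111, 011011*, 011100*, 011101*, 011110*, 100001*, 100010*, 100011*, 100101*, 101001*, 101010*, 101011*, 101101*, 110100*, 110101*, 111000*, 111010*, 111011*, 111111*
[col 1] -00001, -01010, -10100, -11011, 0-0001, 0-0100, 0001-0, 0010-0, 01-100, 0111-0, 01110-, 1-0101, 1-1010*, 1-1011*, 10-001*, 10-010*, 10-011*, 10-101*, 100-01*, 1000-1*, 10001-*, 101-01*, 1010-1*, 10101-*, 11010-, 111-11, 1110-0, 11101-*
[col 2] 1-101-, 10--01, 10-0-1, 10-01-
Prime implicants: -00001, -01010, -10100, -11011, 0-0001, 0-0100, 0001-0, 0010-0, 01-100, 010111, 0111-0, 01110-, 1-0101, 1-101-, 10--01, 10-0-1, 10-01-, 11010-, 111-11, 1110-0
PI chart (minterm → PIs covering it):
  1 | -00001,0-0001
  6 | 0001-0  (sole → essential)
  8 | 0010-0  (sole → essential)
  10 | -01010,0010-0
  17 | 0-0001  (sole → essential)
  20 | -10100,0-0100,01-100
  23 | 010111  (sole → essential)
  29 | 01110-  (sole → essential)
  30 | 0111-0  (sole → essential)
  33 | -00001,10--01,10-0-1
  34 | 10-01-  (sole → essential)
  35 | 10-0-1,10-01-
  37 | 1-0101,10--01
  41 | 10--01,10-0-1
  42 | -01010,1-101-,10-01-
  43 | 1-101-,10-0-1,10-01-
  45 | 10--01  (sole → essential)
  52 | -10100,11010-
  53 | 1-0101,11010-
  56 | 1110-0  (sole → essential)
  59 | -11011,1-101-,111-11
  63 | 111-11  (sole → essential)
Essential prime implicants: 0-0001, 0001-0, 0010-0, 010111, 0111-0, 01110-, 10--01, 10-01-, 111-11, 1110-0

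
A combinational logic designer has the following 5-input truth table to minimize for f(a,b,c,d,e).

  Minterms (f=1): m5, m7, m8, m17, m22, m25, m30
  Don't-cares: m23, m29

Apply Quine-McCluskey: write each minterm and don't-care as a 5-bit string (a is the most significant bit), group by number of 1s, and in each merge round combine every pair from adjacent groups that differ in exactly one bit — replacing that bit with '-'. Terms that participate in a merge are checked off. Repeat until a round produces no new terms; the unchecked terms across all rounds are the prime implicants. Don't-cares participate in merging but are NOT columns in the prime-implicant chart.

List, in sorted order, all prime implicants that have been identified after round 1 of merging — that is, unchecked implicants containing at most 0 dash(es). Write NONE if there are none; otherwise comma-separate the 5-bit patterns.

Round 0: 00101✓ 00111✓ 01000 10001✓ 10110✓ 10111✓ 11001✓ 11101✓ 11110✓
Round 1: -0111 001-1 1-001 1-110 1011- 11-01
PIs = {-0111, 001-1, 01000, 1-001, 1-110, 1011-, 11-01}

01000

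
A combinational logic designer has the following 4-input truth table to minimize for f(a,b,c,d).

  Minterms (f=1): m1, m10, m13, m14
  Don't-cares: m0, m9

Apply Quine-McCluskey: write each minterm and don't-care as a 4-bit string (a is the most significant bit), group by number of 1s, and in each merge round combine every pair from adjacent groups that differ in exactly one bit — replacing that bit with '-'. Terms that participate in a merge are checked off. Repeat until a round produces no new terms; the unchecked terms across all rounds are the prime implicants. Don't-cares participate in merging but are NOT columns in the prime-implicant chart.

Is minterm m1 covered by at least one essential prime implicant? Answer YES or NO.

[col 0] 0000*, 0001*, 1001*, 1010*, 1101*, 1110*
[col 1] -001, 000-, 1-01, 1-10
Prime implicants: -001, 000-, 1-01, 1-10
PI chart (minterm → PIs covering it):
  1 | -001,000-
  10 | 1-10  (sole → essential)
  13 | 1-01  (sole → essential)
  14 | 1-10  (sole → essential)
Essential prime implicants: 1-01, 1-10

NO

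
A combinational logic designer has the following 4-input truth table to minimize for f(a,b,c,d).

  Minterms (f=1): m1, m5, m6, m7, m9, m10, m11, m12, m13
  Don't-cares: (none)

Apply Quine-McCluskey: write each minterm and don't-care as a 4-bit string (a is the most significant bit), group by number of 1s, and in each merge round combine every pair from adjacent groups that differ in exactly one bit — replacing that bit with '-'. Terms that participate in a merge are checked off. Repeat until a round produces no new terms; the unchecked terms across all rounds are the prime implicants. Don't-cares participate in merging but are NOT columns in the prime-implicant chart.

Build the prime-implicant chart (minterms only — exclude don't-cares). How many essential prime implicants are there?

4

Round 0: 0001✓ 0101✓ 0110✓ 0111✓ 1001✓ 1010✓ 1011✓ 1100✓ 1101✓
Round 1: -001✓ -101✓ 0-01✓ 01-1 011- 1-01✓ 10-1 101- 110-
Round 2: --01
PIs = {--01, 01-1, 011-, 10-1, 101-, 110-}
Coverage chart:
  m1: --01 ←essential
  m5: --01,01-1
  m6: 011- ←essential
  m7: 01-1,011-
  m9: --01,10-1
  m10: 101- ←essential
  m11: 10-1,101-
  m12: 110- ←essential
  m13: --01,110-
Essential: --01, 011-, 101-, 110-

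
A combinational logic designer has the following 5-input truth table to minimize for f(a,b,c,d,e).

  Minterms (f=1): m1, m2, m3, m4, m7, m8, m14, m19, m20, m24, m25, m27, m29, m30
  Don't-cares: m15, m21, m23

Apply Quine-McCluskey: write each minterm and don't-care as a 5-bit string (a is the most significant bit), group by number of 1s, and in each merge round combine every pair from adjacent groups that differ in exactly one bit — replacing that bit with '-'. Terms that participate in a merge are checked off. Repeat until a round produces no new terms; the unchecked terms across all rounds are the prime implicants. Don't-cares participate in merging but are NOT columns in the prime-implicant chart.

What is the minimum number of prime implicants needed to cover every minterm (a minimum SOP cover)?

[col 0] 00001*, 00010*, 00011*, 00100*, 00111*, 01000*, 01110*, 01111*, 10011*, 10100*, 10101*, 10111*, 11000*, 11001*, 11011*, 11101*, 11110*
[col 1] -0011*, -0100, -0111*, -1000, -1110, 0-111, 00-11*, 000-1, 0001-, 0111-, 1-011, 1-101, 10-11*, 101-1, 1010-, 11-01, 110-1, 1100-
[col 2] -0-11
Prime implicants: -0-11, -0100, -1000, -1110, 0-111, 000-1, 0001-, 0111-, 1-011, 1-101, 101-1, 1010-, 11-01, 110-1, 1100-
PI chart (minterm → PIs covering it):
  1 | 000-1  (sole → essential)
  2 | 0001-  (sole → essential)
  3 | -0-11,000-1,0001-
  4 | -0100  (sole → essential)
  7 | -0-11,0-111
  8 | -1000  (sole → essential)
  14 | -1110,0111-
  19 | -0-11,1-011
  20 | -0100,1010-
  24 | -1000,1100-
  25 | 11-01,110-1,1100-
  27 | 1-011,110-1
  29 | 1-101,11-01
  30 | -1110  (sole → essential)
Essential prime implicants: -0100, -1000, -1110, 000-1, 0001-
Petrick residual → -0-11, 1-011, 11-01
Minimum SOP uses 8 PIs: b'de + b'cd'e' + bc'd'e' + bcde' + a'b'c'e + a'b'c'd + ac'de + abd'e

8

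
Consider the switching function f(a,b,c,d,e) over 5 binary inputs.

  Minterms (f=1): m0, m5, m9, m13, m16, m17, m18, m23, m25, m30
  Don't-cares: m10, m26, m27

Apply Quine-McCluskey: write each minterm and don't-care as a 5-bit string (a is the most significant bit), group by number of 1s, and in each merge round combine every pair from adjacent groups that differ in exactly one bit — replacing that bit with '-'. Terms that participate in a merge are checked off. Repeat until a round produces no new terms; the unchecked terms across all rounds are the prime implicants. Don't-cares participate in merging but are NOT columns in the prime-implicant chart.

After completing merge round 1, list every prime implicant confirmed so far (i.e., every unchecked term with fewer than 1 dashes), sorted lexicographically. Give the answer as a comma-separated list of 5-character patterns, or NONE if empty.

[col 0] 00000*, 00101*, 01001*, 01010*, 01101*, 10000*, 10001*, 10010*, 10111, 11001*, 11010*, 11011*, 11110*
[col 1] -0000, -1001, -1010, 0-101, 01-01, 1-001, 1-010, 100-0, 1000-, 11-10, 110-1, 1101-
Prime implicants: -0000, -1001, -1010, 0-101, 01-01, 1-001, 1-010, 100-0, 1000-, 10111, 11-10, 110-1, 1101-

10111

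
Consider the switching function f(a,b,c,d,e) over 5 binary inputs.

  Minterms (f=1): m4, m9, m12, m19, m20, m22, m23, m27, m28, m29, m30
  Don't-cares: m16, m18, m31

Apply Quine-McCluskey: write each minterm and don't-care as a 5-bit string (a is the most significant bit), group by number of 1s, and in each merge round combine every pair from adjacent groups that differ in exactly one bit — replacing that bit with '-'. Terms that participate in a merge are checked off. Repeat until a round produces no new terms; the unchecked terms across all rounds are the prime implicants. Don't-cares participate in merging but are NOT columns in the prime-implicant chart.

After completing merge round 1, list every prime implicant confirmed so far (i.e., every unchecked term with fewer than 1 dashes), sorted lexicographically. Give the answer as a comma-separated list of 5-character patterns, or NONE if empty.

01001

size-2^0 implicants → 00100(✓)  01001  01100(✓)  10000(✓)  10010(✓)  10011(✓)  10100(✓)  10110(✓)  10111(✓)  11011(✓)  11100(✓)  11101(✓)  11110(✓)  11111(✓)
size-2^1 implicants → -0100(✓)  -1100(✓)  0-100(✓)  1-011(✓)  1-100(✓)  1-110(✓)  1-111(✓)  10-00(✓)  10-10(✓)  10-11(✓)  100-0(✓)  1001-(✓)  101-0(✓)  1011-(✓)  11-11(✓)  111-0(✓)  111-1(✓)  1110-(✓)  1111-(✓)
size-2^2 implicants → --100  1--11  1-1-0  1-11-  10--0  10-1-  111--
Unchecked terms (primes): --100, 01001, 1--11, 1-1-0, 1-11-, 10--0, 10-1-, 111--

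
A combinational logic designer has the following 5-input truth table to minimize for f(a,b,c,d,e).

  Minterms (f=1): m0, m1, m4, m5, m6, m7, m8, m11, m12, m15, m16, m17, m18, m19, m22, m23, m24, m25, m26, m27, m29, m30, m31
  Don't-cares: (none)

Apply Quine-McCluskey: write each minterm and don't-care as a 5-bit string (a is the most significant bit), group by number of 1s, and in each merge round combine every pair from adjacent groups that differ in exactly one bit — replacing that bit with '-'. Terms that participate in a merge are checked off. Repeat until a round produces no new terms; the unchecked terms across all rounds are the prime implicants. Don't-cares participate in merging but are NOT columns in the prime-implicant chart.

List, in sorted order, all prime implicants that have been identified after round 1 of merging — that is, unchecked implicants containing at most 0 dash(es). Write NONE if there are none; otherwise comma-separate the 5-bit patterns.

NONE

[col 0] 00000*, 00001*, 00100*, 00101*, 00110*, 00111*, 01000*, 01011*, 01100*, 01111*, 10000*, 10001*, 10010*, 10011*, 10110*, 10111*, 11000*, 11001*, 11010*, 11011*, 11101*, 11110*, 11111*
[col 1] -0000*, -0001*, -0110*, -0111*, -1000*, -1011*, -1111*, 0-000*, 0-100*, 0-111*, 00-00*, 00-01*, 0000-*, 001-0*, 001-1*, 0010-*, 0011-*, 01-00*, 01-11*, 1-000*, 1-001*, 1-010*, 1-011*, 1-110*, 1-111*, 10-10*, 10-11*, 100-0*, 100-1*, 1000-*, 1001-*, 1011-*, 11-01*, 11-10*, 11-11*, 110-0*, 110-1*, 1100-*, 1101-*, 111-1*, 1111-*
[col 2] --000, --111, -000-, -011-, -1-11, 0--00, 00-0-, 001--, 1--10*, 1--11*, 1-0-0*, 1-0-1*, 1-00-*, 1-01-*, 1-11-*, 10-1-*, 100--*, 11--1, 11-1-*, 110--*
[col 3] 1--1-, 1-0--
Prime implicants: --000, --111, -000-, -011-, -1-11, 0--00, 00-0-, 001--, 1--1-, 1-0--, 11--1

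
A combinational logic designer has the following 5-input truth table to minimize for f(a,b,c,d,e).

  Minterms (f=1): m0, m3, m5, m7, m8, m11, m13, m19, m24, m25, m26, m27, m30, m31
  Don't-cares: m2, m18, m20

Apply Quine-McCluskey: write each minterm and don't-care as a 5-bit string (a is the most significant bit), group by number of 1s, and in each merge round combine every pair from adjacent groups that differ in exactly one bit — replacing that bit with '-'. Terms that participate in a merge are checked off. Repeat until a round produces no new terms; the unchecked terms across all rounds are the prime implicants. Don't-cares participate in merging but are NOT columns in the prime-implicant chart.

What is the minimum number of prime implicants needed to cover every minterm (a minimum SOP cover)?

6

Round 0: 00000✓ 00010✓ 00011✓ 00101✓ 00111✓ 01000✓ 01011✓ 01101✓ 10010✓ 10011✓ 10100 11000✓ 11001✓ 11010✓ 11011✓ 11110✓ 11111✓
Round 1: -0010✓ -0011✓ -1000 -1011✓ 0-000 0-011✓ 0-101 00-11 000-0 0001-✓ 001-1 1-010✓ 1-011✓ 1001-✓ 11-10✓ 11-11✓ 110-0✓ 110-1✓ 1100-✓ 1101-✓ 1111-✓
Round 2: --011 -001- 1-01- 11-1- 110--
PIs = {--011, -001-, -1000, 0-000, 0-101, 00-11, 000-0, 001-1, 1-01-, 10100, 11-1-, 110--}
Coverage chart:
  m0: 0-000,000-0
  m3: --011,-001-,00-11
  m5: 0-101,001-1
  m7: 00-11,001-1
  m8: -1000,0-000
  m11: --011 ←essential
  m13: 0-101 ←essential
  m19: --011,-001-,1-01-
  m24: -1000,110--
  m25: 110-- ←essential
  m26: 1-01-,11-1-,110--
  m27: --011,1-01-,11-1-,110--
  m30: 11-1- ←essential
  m31: 11-1- ←essential
Essential: --011, 0-101, 11-1-, 110--
Petrick residual → 0-000, 00-11
Min cover (6 terms): c'de + a'c'd'e' + a'cd'e + a'b'de + abd + abc'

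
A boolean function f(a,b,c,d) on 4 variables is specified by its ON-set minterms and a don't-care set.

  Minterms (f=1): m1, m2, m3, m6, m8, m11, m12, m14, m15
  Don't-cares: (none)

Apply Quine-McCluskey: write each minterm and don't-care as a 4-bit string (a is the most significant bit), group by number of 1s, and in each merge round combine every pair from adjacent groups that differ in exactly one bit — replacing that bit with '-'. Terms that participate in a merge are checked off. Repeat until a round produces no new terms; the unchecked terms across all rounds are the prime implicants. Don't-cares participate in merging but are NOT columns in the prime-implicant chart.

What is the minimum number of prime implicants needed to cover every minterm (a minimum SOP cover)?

5

Round 0: 0001✓ 0010✓ 0011✓ 0110✓ 1000✓ 1011✓ 1100✓ 1110✓ 1111✓
Round 1: -011 -110 0-10 00-1 001- 1-00 1-11 11-0 111-
PIs = {-011, -110, 0-10, 00-1, 001-, 1-00, 1-11, 11-0, 111-}
Coverage chart:
  m1: 00-1 ←essential
  m2: 0-10,001-
  m3: -011,00-1,001-
  m6: -110,0-10
  m8: 1-00 ←essential
  m11: -011,1-11
  m12: 1-00,11-0
  m14: -110,11-0,111-
  m15: 1-11,111-
Essential: 00-1, 1-00
Petrick residual → -011, 0-10, 111-
Min cover (5 terms): b'cd + a'cd' + a'b'd + ac'd' + abc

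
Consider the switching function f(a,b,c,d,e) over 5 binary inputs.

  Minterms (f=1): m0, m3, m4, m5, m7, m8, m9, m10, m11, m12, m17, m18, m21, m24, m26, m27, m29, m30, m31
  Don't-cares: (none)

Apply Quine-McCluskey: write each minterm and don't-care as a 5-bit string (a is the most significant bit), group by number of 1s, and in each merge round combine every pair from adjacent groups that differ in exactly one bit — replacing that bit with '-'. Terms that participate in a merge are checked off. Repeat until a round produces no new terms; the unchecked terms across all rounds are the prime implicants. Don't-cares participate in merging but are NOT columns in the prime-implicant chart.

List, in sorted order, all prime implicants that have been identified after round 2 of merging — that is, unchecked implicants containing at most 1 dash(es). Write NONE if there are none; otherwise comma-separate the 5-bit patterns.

size-2^0 implicants → 00000(✓)  00011(✓)  00100(✓)  00101(✓)  00111(✓)  01000(✓)  01001(✓)  01010(✓)  01011(✓)  01100(✓)  10001(✓)  10010(✓)  10101(✓)  11000(✓)  11010(✓)  11011(✓)  11101(✓)  11110(✓)  11111(✓)
size-2^1 implicants → -0101  -1000(✓)  -1010(✓)  -1011(✓)  0-000(✓)  0-011  0-100(✓)  00-00(✓)  00-11  001-1  0010-  01-00(✓)  010-0(✓)  010-1(✓)  0100-(✓)  0101-(✓)  1-010  1-101  10-01  11-10(✓)  11-11(✓)  110-0(✓)  1101-(✓)  111-1  1111-(✓)
size-2^2 implicants → -10-0  -101-  0--00  010--  11-1-
Unchecked terms (primes): -0101, -10-0, -101-, 0--00, 0-011, 00-11, 001-1, 0010-, 010--, 1-010, 1-101, 10-01, 11-1-, 111-1

-0101, 0-011, 00-11, 001-1, 0010-, 1-010, 1-101, 10-01, 111-1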